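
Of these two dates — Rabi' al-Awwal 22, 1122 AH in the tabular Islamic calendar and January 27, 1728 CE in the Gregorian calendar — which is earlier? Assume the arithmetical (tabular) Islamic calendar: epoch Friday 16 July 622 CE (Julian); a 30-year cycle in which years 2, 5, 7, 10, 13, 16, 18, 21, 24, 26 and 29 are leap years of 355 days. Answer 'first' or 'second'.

The two dates have Julian Day Numbers 2345765 and 2352225 respectively.
Since 2345765 < 2352225, the first date comes first.

first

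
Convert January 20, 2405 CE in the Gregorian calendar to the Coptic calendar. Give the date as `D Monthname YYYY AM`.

Both dates share Julian Day Number 2599488; in the Coptic calendar that is 9 Tobi 2121 AM.

9 Tobi 2121 AM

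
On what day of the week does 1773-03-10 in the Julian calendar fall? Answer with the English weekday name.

Sunday

Equivalently 21 March 1773 Gregorian, JDN 2368715.
JDN 2368715 mod 7 = 6, and JDN 0 was a Monday, so this is a Sunday.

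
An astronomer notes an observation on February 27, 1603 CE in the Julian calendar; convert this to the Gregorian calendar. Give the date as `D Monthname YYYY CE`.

9 March 1603 CE

At this point the Julian calendar is 10 days behind the Gregorian.
27 February 1603 Julian + 10 days → 9 March 1603 Gregorian.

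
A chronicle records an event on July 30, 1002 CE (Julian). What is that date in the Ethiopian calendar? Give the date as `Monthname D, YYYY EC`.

Julian Day Number of the source date = 2087249.
Converting JDN 2087249 to the Ethiopian calendar gives 6 Nehase 994 EC.

Nehase 6, 994 EC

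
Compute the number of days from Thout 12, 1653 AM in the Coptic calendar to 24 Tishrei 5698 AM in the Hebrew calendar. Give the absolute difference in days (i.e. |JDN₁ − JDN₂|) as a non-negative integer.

372

First date → JDN 2428434; second date → JDN 2428806.
The interval is |2428434 − 2428806| = 372 days.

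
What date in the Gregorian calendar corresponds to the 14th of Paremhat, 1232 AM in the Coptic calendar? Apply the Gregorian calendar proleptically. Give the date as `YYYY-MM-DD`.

1516-03-20

Both dates share Julian Day Number 2274846; in the Gregorian calendar that is 20 March 1516 CE.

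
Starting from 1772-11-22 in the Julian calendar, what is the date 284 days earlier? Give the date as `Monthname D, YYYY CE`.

February 12, 1772 CE

JDN of 1772-11-22 = 2368607.
2368607 − 284 = 2368323.
JDN 2368323 in the Julian calendar is February 12, 1772 CE.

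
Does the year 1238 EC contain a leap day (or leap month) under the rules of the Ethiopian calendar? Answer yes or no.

1238 mod 4 = 2; in the Ethiopian calendar a year is leap when year mod 4 = 3, so it is a common year.

no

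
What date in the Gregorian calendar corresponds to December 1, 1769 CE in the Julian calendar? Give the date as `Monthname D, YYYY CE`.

December 12, 1769 CE

For dates in this range the Gregorian date is 11 days ahead of the Julian.
1 December 1769 Julian + 11 days → 12 December 1769 Gregorian.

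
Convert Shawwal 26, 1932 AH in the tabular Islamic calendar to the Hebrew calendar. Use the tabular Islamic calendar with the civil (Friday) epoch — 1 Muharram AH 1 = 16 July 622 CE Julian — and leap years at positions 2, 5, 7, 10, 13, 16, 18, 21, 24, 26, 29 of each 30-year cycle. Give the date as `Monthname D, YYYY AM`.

Cheshvan 27, 6257 AM

The source date corresponds to 3 November 2496 in the Gregorian calendar (JDN 2633013).
That day falls on 27 Cheshvan 6257 AM in the Hebrew calendar.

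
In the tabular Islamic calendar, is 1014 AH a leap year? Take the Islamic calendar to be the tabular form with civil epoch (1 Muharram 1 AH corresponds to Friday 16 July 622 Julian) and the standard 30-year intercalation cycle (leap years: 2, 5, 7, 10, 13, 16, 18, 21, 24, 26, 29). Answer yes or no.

yes

Year 1014 AH is year 24 of its 30-year cycle; leap positions are 2, 5, 7, 10, 13, 16, 18, 21, 24, 26, 29, so it is a leap year (355 days).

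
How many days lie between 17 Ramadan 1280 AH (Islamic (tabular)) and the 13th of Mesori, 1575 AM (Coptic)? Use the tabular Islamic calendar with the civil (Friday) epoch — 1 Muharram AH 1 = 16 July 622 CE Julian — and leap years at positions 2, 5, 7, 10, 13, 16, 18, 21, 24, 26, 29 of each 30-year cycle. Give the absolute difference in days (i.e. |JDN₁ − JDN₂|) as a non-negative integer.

1652

First date → JDN 2401927; second date → JDN 2400275.
The interval is |2401927 − 2400275| = 1652 days.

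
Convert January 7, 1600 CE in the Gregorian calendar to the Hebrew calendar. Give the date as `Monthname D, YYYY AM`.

Both dates share Julian Day Number 2305454; in the Hebrew calendar that is 20 Tevet 5360 AM.

Tevet 20, 5360 AM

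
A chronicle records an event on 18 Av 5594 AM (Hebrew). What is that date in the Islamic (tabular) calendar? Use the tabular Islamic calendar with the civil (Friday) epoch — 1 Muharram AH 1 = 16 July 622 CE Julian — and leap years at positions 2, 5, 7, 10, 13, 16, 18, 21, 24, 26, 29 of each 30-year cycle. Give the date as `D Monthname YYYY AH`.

17 Rabi' al-Thani 1250 AH

Julian Day Number of the source date = 2391149.
Converting JDN 2391149 to the tabular Islamic calendar gives 17 Rabi' al-Thani 1250 AH.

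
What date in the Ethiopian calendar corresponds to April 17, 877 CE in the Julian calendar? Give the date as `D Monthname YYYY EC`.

Both dates share Julian Day Number 2041489; in the Ethiopian calendar that is 22 Miyazya 869 EC.

22 Miyazya 869 EC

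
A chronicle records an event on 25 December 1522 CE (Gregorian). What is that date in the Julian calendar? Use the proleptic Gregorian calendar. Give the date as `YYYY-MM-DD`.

At this point the Julian calendar is 10 days behind the Gregorian.
25 December 1522 Gregorian − 10 days → 15 December 1522 Julian.

1522-12-15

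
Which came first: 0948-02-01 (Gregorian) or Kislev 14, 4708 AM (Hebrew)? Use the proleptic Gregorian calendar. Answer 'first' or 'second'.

second

Converting both to JDN: 2067341 vs 2067283; the smaller is the second.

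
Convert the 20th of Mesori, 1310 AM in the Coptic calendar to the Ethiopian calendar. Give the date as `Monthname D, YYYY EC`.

The source date corresponds to 23 August 1594 in the Gregorian calendar (JDN 2303491).
That day falls on 20 Nehase 1586 EC in the Ethiopian calendar.

Nehase 20, 1586 EC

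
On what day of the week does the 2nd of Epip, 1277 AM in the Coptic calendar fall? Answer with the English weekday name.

Thursday

This is JDN 2291390 (6 July 1561 Gregorian).
Since JDN mod 7 = 3 (0 = Monday), the day is Thursday.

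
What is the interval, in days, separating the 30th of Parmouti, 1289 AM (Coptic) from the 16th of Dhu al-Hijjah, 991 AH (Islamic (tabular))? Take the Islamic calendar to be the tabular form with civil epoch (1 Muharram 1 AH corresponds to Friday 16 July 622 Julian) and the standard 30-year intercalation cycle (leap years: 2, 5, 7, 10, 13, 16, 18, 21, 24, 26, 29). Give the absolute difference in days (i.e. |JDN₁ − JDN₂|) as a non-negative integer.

3892

JDN of the first date = 2295711.
JDN of the second date = 2299603.
|2299603 − 2295711| = 3892.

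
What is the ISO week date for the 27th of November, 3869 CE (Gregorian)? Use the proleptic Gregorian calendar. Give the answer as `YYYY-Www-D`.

3869-W47-6

The weekday is Saturday (ISO weekday 6).
That Saturday belongs to ISO week 47 of ISO year 3869.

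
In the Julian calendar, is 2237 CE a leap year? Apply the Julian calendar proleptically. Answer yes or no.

2237 mod 4 = 1, so it is a common year in the Julian calendar.

no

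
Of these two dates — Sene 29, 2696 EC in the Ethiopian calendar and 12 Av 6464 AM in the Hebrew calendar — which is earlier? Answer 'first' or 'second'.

Converting both to JDN: 2708868 vs 2708892; the smaller is the first.

first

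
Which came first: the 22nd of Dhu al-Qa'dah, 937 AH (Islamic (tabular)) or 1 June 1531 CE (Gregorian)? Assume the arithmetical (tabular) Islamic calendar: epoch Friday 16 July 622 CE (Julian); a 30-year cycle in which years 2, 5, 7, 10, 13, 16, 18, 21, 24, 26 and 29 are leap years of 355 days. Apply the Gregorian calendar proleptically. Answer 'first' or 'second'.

The two dates have Julian Day Numbers 2280443 and 2280397 respectively.
Since 2280397 < 2280443, the second date comes first.

second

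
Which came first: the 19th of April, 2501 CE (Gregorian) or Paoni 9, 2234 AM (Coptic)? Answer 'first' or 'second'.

first

First date → JDN 2634640; second date → JDN 2640911.
JDN 2634640 < JDN 2640911, so the first date is earlier.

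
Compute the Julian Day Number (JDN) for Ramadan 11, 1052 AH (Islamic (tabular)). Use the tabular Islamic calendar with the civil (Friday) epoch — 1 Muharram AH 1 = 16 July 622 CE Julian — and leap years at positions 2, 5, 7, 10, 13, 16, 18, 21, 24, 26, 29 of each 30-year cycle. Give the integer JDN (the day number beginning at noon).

In the Gregorian calendar the same day is 3 December 1642.
JDN 2451545 is 1 January 2000 CE (Gregorian); the target day is −130420 days from there, so JDN = 2321125.

2321125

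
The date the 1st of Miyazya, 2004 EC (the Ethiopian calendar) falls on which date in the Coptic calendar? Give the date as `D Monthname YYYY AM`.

The source date corresponds to 9 April 2012 in the Gregorian calendar (JDN 2456027).
That day falls on 1 Parmouti 1728 AM in the Coptic calendar.

1 Parmouti 1728 AM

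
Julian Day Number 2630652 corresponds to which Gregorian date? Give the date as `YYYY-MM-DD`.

2490-05-18

JDN 2451545 is 1 Jan 2000; 2630652 is +179107 days from there.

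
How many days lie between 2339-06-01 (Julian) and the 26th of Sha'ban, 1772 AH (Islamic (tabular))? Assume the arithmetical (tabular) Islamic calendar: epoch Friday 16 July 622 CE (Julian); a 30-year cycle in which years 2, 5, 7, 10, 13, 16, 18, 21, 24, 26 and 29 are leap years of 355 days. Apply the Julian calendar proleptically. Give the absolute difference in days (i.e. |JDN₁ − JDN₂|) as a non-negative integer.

726

JDN of the first date = 2575529.
JDN of the second date = 2576255.
|2576255 − 2575529| = 726.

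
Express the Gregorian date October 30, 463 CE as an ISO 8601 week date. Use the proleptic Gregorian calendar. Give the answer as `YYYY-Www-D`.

0463-W44-2

The weekday is Tuesday (ISO weekday 2).
That Tuesday belongs to ISO week 44 of ISO year 463.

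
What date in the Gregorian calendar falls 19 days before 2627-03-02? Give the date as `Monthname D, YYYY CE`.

The starting date is JDN 2680612; 2680612 − 19 = 2680593.
JDN 2680593 corresponds to February 11, 2627 CE.

February 11, 2627 CE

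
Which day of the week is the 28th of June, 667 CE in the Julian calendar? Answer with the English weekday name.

Equivalently 1 July 667 Gregorian, JDN 1964858.
JDN 1964858 mod 7 = 0, and JDN 0 was a Monday, so this is a Monday.

Monday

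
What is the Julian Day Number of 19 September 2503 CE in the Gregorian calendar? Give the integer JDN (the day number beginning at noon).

JDN 2400001 is 17 November 1858 CE (Gregorian), MJD 0; the target day is +235522 days from there, so JDN = 2635523.

2635523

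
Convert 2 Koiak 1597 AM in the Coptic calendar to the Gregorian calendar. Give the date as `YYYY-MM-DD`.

1880-12-10

Both dates share Julian Day Number 2408060; in the Gregorian calendar that is 10 December 1880 CE.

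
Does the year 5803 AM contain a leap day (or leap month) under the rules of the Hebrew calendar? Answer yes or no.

yes

Hebrew year 5803 is year 8 of its 19-year Metonic cycle; leap years are at positions 3, 6, 8, 11, 14, 17, 19, so it is a leap year (13 months).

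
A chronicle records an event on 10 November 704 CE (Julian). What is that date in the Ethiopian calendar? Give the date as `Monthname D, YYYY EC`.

Julian Day Number of the source date = 1978508.
Converting JDN 1978508 to the Ethiopian calendar gives 14 Hidar 697 EC.

Hidar 14, 697 EC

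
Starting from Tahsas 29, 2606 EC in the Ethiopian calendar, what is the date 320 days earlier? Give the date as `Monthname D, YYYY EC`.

Yekatit 14, 2605 EC

The starting date is JDN 2675815; 2675815 − 320 = 2675495.
JDN 2675495 corresponds to Yekatit 14, 2605 EC.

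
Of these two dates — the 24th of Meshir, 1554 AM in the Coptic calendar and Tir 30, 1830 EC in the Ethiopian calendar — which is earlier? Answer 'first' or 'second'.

second

Converting both to JDN: 2392436 vs 2392412; the smaller is the second.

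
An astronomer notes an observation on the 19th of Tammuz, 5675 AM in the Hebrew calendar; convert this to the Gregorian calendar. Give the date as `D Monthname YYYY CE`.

Julian Day Number of the source date = 2420680.
Converting JDN 2420680 to the Gregorian calendar gives 1 July 1915 CE.

1 July 1915 CE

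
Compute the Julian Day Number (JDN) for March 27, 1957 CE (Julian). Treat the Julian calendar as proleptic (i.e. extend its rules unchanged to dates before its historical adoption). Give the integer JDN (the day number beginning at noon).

In the Gregorian calendar the same day is 9 April 1957.
JDN 2400001 is 17 November 1858 CE (Gregorian), MJD 0; the target day is +35937 days from there, so JDN = 2435938.

2435938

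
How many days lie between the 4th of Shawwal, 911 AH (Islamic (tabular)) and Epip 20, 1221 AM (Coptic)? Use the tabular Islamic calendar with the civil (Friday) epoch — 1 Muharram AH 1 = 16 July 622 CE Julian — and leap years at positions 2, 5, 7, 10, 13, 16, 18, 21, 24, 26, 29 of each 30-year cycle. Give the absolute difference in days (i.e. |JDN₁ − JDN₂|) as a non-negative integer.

229

JDN of the first date = 2271183.
JDN of the second date = 2270954.
|2270954 − 2271183| = 229.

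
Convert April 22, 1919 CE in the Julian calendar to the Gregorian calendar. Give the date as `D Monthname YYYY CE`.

5 May 1919 CE

At this point the Julian calendar is 13 days behind the Gregorian.
22 April 1919 Julian + 13 days → 5 May 1919 Gregorian.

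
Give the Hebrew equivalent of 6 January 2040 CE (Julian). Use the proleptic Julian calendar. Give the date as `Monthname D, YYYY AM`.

Shevat 4, 5800 AM

Both dates share Julian Day Number 2466173; in the Hebrew calendar that is 4 Shevat 5800 AM.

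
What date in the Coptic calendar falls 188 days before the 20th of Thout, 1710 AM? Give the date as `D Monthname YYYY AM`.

The starting date is JDN 2449261; 2449261 − 188 = 2449073.
JDN 2449073 corresponds to 17 Paremhat 1709 AM.

17 Paremhat 1709 AM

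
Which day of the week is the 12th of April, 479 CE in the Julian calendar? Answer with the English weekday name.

In the proleptic Gregorian calendar this is 13 April 479 (JDN 1896114).
JDN 1896114 mod 7 = 3, and JDN 0 was a Monday, so this is a Thursday.

Thursday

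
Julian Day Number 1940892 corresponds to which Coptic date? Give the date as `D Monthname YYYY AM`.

19 Hathor 318 AM

The proleptic Gregorian equivalent of JDN 1940892 is 18 November 601.
In the Coptic calendar that day is 19 Hathor 318 AM.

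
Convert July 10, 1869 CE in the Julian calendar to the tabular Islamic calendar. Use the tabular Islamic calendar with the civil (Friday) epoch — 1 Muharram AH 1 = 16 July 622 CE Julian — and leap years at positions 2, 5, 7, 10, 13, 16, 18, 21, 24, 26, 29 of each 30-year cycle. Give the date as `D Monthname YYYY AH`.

12 Rabi' al-Thani 1286 AH

The source date corresponds to 22 July 1869 in the Gregorian calendar (JDN 2403901).
That day falls on 12 Rabi' al-Thani 1286 AH in the tabular Islamic calendar.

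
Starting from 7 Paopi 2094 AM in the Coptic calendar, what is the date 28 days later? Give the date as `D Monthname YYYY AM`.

5 Hathor 2094 AM

The starting date is JDN 2589534; 2589534 + 28 = 2589562.
JDN 2589562 corresponds to 5 Hathor 2094 AM.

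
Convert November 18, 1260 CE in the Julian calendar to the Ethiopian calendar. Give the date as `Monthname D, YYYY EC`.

The source date corresponds to 25 November 1260 in the proleptic Gregorian calendar (JDN 2181595).
That day falls on 22 Hidar 1253 EC in the Ethiopian calendar.

Hidar 22, 1253 EC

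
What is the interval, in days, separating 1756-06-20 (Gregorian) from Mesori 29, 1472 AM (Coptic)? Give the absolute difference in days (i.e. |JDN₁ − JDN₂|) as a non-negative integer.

JDN of the first date = 2362597.
JDN of the second date = 2362671.
|2362671 − 2362597| = 74.

74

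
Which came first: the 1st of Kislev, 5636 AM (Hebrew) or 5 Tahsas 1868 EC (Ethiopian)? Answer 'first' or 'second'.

The two dates have Julian Day Numbers 2406222 and 2406237 respectively.
Since 2406222 < 2406237, the first date comes first.

first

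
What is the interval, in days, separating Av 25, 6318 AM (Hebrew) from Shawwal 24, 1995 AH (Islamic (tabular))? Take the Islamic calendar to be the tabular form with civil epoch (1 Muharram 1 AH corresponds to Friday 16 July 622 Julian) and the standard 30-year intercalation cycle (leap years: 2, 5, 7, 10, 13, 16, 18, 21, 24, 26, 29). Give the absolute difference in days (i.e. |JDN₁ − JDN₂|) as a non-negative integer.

First date → JDN 2655572; second date → JDN 2655336.
The interval is |2655572 − 2655336| = 236 days.

236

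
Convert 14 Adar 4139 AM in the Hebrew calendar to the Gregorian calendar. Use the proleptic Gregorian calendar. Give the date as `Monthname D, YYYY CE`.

Both dates share Julian Day Number 1859535; in the Gregorian calendar that is 18 February 379 CE.

February 18, 379 CE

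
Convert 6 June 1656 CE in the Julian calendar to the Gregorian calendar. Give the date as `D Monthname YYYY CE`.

16 June 1656 CE

The Julian–Gregorian offset here is 10 days (Julian trailing).
6 June 1656 Julian + 10 days → 16 June 1656 Gregorian.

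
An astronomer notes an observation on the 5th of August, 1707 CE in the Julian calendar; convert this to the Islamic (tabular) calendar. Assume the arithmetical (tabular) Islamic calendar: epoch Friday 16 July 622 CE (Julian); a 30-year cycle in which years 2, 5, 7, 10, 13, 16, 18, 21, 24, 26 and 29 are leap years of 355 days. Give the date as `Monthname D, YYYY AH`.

The source date corresponds to 16 August 1707 in the Gregorian calendar (JDN 2344756).
That day falls on 17 Jumada al-Awwal 1119 AH in the tabular Islamic calendar.

Jumada al-Awwal 17, 1119 AH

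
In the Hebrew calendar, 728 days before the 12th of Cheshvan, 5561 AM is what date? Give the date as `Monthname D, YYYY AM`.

Cheshvan 23, 5559 AM

The starting date is JDN 2378800; 2378800 − 728 = 2378072.
JDN 2378072 corresponds to Cheshvan 23, 5559 AM.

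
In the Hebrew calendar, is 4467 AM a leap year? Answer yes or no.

no

Hebrew year 4467 is year 2 of its 19-year Metonic cycle; leap years are at positions 3, 6, 8, 11, 14, 17, 19, so it is a common year (12 months).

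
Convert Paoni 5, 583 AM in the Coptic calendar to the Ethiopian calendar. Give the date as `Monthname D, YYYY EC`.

Sene 5, 859 EC

Julian Day Number of the source date = 2037879.
Converting JDN 2037879 to the Ethiopian calendar gives 5 Sene 859 EC.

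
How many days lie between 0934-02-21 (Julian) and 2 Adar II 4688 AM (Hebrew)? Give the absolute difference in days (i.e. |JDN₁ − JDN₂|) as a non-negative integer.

First date → JDN 2062253; second date → JDN 2060066.
The interval is |2062253 − 2060066| = 2187 days.

2187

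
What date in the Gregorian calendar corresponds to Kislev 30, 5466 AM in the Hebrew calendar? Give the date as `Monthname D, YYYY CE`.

Both dates share Julian Day Number 2344149; in the Gregorian calendar that is 17 December 1705 CE.

December 17, 1705 CE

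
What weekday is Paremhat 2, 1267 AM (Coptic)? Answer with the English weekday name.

Thursday

In the proleptic Gregorian calendar this is 8 March 1551 (JDN 2287617).
JDN 2287617 mod 7 = 3, and JDN 0 was a Monday, so this is a Thursday.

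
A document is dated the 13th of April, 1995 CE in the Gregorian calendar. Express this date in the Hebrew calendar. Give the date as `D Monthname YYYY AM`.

Both dates share Julian Day Number 2449821; in the Hebrew calendar that is 13 Nisan 5755 AM.

13 Nisan 5755 AM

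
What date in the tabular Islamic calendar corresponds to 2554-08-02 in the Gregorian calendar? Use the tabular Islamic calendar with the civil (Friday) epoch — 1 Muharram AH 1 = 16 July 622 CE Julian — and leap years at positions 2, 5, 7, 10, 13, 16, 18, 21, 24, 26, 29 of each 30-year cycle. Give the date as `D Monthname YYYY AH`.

Both dates share Julian Day Number 2654103; in the tabular Islamic calendar that is 2 Jumada al-Awwal 1992 AH.

2 Jumada al-Awwal 1992 AH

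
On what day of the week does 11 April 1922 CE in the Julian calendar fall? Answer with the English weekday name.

Monday

This is JDN 2423169 (24 April 1922 Gregorian).
JDN 2423169 mod 7 = 0, and JDN 0 was a Monday, so this is a Monday.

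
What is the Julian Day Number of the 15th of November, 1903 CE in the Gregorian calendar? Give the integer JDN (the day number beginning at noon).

JDN 2400001 is 17 November 1858 CE (Gregorian), MJD 0; the target day is +16433 days from there, so JDN = 2416434.

2416434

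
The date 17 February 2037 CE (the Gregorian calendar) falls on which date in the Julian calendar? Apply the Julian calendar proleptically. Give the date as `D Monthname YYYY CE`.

4 February 2037 CE

The Julian–Gregorian offset here is 13 days (Julian trailing).
17 February 2037 Gregorian − 13 days → 4 February 2037 Julian.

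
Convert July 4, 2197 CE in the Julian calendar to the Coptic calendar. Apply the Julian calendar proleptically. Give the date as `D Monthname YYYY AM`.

Julian Day Number of the source date = 2523697.
Converting JDN 2523697 to the Coptic calendar gives 10 Epip 1913 AM.

10 Epip 1913 AM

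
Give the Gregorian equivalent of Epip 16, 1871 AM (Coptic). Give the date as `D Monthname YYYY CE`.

24 July 2155 CE

Both dates share Julian Day Number 2508362; in the Gregorian calendar that is 24 July 2155 CE.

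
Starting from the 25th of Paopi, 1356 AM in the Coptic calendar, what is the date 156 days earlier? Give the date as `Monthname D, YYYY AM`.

The starting date is JDN 2319998; 2319998 − 156 = 2319842.
JDN 2319842 corresponds to Pashons 25, 1355 AM.

Pashons 25, 1355 AM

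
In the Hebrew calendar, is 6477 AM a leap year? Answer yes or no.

yes

Hebrew year 6477 is year 17 of its 19-year Metonic cycle; leap years are at positions 3, 6, 8, 11, 14, 17, 19, so it is a leap year (13 months).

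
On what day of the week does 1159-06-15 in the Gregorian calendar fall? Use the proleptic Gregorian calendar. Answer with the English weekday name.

JDN 2144541 mod 7 = 0, and JDN 0 was a Monday, so this is a Monday.

Monday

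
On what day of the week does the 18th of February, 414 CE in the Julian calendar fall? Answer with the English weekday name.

Wednesday

In the proleptic Gregorian calendar this is 19 February 414 (JDN 1872320).
1872320 ≡ 2 (mod 7); counting from Monday = 0 gives Wednesday.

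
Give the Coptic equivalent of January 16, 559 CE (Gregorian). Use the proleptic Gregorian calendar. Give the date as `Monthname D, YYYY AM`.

Both dates share Julian Day Number 1925246; in the Coptic calendar that is 19 Tobi 275 AM.

Tobi 19, 275 AM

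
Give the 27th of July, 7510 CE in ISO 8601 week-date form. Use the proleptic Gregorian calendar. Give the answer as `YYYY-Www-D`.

7510-W30-3

The weekday is Wednesday (ISO weekday 3).
That Wednesday belongs to ISO week 30 of ISO year 7510.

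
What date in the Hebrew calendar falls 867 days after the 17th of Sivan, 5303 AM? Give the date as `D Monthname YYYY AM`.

27 Tishrei 5306 AM

The starting date is JDN 2284778; 2284778 + 867 = 2285645.
JDN 2285645 corresponds to 27 Tishrei 5306 AM.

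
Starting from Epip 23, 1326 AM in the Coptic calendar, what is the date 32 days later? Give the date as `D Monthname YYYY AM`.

JDN of Epip 23, 1326 AM = 2309308.
2309308 + 32 = 2309340.
JDN 2309340 in the Coptic calendar is 25 Mesori 1326 AM.

25 Mesori 1326 AM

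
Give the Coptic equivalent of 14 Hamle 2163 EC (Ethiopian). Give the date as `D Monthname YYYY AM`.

Both dates share Julian Day Number 2514204; in the Coptic calendar that is 14 Epip 1887 AM.

14 Epip 1887 AM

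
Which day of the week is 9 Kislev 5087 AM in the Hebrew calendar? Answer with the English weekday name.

Wednesday

Equivalently 13 November 1326 Gregorian, JDN 2205688.
2205688 ≡ 2 (mod 7); counting from Monday = 0 gives Wednesday.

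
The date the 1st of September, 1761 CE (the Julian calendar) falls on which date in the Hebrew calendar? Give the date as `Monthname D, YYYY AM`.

Elul 13, 5521 AM

Julian Day Number of the source date = 2364507.
Converting JDN 2364507 to the Hebrew calendar gives 13 Elul 5521 AM.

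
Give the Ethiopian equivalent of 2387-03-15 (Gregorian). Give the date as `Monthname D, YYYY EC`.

Both dates share Julian Day Number 2592967; in the Ethiopian calendar that is 3 Megabit 2379 EC.

Megabit 3, 2379 EC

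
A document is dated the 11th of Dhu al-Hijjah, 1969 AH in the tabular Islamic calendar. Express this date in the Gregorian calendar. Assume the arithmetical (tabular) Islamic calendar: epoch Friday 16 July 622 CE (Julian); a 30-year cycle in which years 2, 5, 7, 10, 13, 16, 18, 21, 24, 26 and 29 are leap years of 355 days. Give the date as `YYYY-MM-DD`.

2532-11-11

Both dates share Julian Day Number 2646169; in the Gregorian calendar that is 11 November 2532 CE.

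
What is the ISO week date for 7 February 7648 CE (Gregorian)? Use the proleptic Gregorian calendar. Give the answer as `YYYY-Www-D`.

The weekday is Friday (ISO weekday 5).
That Friday belongs to ISO week 6 of ISO year 7648.

7648-W06-5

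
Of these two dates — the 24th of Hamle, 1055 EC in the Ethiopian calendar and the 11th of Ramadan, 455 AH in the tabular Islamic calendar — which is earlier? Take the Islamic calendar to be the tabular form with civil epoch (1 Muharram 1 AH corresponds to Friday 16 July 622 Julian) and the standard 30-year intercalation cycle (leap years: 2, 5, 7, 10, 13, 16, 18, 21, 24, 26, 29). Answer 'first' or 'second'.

The two dates have Julian Day Numbers 2109517 and 2109568 respectively.
Since 2109517 < 2109568, the first date comes first.

first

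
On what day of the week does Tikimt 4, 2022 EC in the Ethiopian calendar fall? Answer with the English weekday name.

In the Gregorian calendar this is 14 October 2029 (JDN 2462424).
JDN 2462424 mod 7 = 6, and JDN 0 was a Monday, so this is a Sunday.

Sunday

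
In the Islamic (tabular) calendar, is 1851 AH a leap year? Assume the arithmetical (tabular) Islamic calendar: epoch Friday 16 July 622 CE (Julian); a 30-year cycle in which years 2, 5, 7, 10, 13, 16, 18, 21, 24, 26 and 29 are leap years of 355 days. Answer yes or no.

yes

Year 1851 AH is year 21 of its 30-year cycle; leap positions are 2, 5, 7, 10, 13, 16, 18, 21, 24, 26, 29, so it is a leap year (355 days).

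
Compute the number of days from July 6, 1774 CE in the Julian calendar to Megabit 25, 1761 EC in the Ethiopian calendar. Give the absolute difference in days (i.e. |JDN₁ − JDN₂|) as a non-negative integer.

1933

JDN of the first date = 2369198.
JDN of the second date = 2367265.
|2367265 − 2369198| = 1933.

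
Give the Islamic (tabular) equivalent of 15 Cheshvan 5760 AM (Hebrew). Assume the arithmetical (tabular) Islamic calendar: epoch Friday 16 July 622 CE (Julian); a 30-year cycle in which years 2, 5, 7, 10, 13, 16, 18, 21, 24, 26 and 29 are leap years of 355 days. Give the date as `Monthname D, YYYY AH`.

Rajab 15, 1420 AH

The source date corresponds to 25 October 1999 in the Gregorian calendar (JDN 2451477).
That day falls on 15 Rajab 1420 AH in the tabular Islamic calendar.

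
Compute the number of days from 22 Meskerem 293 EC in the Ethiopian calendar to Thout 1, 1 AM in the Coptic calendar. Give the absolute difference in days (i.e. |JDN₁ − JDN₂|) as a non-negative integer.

First date → JDN 1830895; second date → JDN 1825030.
The interval is |1830895 − 1825030| = 5865 days.

5865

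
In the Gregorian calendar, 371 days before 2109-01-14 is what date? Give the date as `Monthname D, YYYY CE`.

January 9, 2108 CE

The starting date is JDN 2491370; 2491370 − 371 = 2490999.
JDN 2490999 corresponds to January 9, 2108 CE.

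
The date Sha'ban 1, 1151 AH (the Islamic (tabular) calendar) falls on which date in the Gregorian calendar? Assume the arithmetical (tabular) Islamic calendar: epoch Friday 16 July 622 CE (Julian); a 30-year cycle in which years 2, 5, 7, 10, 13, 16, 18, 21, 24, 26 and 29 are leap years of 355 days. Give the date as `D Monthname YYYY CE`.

Julian Day Number of the source date = 2356169.
Converting JDN 2356169 to the Gregorian calendar gives 14 November 1738 CE.

14 November 1738 CE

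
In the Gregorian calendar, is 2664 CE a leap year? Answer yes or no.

2664 is divisible by 4 and not by 100, so it is a leap year.

yes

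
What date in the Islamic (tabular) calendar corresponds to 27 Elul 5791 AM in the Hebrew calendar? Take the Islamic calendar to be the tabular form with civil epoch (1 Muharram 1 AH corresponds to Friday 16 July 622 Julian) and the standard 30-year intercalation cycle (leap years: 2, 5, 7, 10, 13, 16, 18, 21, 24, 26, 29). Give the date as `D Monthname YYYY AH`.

28 Jumada al-Awwal 1453 AH

The source date corresponds to 15 September 2031 in the Gregorian calendar (JDN 2463125).
That day falls on 28 Jumada al-Awwal 1453 AH in the tabular Islamic calendar.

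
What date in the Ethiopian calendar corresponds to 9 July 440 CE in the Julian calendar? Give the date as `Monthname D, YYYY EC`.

Hamle 15, 432 EC

Julian Day Number of the source date = 1881958.
Converting JDN 1881958 to the Ethiopian calendar gives 15 Hamle 432 EC.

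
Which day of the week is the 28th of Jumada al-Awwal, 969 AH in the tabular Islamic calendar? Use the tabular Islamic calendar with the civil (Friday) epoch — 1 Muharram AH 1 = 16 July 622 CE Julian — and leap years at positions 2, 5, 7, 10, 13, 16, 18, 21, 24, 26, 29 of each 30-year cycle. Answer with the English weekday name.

This is JDN 2291612 (13 February 1562 Gregorian).
Since JDN mod 7 = 1 (0 = Monday), the day is Tuesday.

Tuesday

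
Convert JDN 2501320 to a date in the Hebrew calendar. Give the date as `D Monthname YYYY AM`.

The Gregorian equivalent of JDN 2501320 is 12 April 2136.
In the Hebrew calendar that day is 10 Nisan 5896 AM.

10 Nisan 5896 AM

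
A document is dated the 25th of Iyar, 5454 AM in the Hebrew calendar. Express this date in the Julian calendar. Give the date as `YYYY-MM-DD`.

1694-05-10

Both dates share Julian Day Number 2339921; in the Julian calendar that is 10 May 1694 CE.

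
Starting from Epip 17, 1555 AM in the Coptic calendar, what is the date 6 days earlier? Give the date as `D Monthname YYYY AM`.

11 Epip 1555 AM

JDN of Epip 17, 1555 AM = 2392944.
2392944 − 6 = 2392938.
JDN 2392938 in the Coptic calendar is 11 Epip 1555 AM.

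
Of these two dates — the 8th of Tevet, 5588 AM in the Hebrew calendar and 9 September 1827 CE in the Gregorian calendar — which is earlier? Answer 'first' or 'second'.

The two dates have Julian Day Numbers 2388717 and 2388609 respectively.
Since 2388609 < 2388717, the second date comes first.

second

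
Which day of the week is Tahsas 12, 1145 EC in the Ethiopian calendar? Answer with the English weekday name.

Monday

In the proleptic Gregorian calendar this is 15 December 1152 (JDN 2142168).
Since JDN mod 7 = 0 (0 = Monday), the day is Monday.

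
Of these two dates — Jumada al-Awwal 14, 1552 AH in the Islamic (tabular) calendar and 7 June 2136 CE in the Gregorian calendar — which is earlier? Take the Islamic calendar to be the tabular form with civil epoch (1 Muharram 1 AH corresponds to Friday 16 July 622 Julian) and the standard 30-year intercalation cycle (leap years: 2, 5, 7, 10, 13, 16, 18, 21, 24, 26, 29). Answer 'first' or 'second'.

first

First date → JDN 2498194; second date → JDN 2501376.
JDN 2498194 < JDN 2501376, so the first date is earlier.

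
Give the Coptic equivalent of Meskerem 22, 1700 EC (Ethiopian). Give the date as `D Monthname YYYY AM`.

22 Thout 1424 AM

Both dates share Julian Day Number 2344802; in the Coptic calendar that is 22 Thout 1424 AM.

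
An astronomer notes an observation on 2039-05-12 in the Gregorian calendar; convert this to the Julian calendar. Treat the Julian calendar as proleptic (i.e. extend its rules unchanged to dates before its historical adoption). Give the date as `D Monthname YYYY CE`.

29 April 2039 CE

At this point the Julian calendar is 13 days behind the Gregorian.
12 May 2039 Gregorian − 13 days → 29 April 2039 Julian.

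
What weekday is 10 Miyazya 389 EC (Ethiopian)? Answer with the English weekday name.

Sunday

Equivalently 6 April 397 Gregorian, JDN 1866157.
1866157 ≡ 6 (mod 7); counting from Monday = 0 gives Sunday.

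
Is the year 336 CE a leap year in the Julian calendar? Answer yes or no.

yes

336 mod 4 = 0, so it is a leap year in the Julian calendar.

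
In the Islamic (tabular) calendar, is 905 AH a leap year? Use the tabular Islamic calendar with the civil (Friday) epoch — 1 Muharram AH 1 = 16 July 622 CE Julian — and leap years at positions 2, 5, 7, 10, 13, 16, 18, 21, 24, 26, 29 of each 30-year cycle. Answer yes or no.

Year 905 AH is year 5 of its 30-year cycle; leap positions are 2, 5, 7, 10, 13, 16, 18, 21, 24, 26, 29, so it is a leap year (355 days).

yes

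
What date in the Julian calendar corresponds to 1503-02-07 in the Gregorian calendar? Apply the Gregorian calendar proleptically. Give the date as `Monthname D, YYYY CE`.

The Julian–Gregorian offset here is 10 days (Julian trailing).
7 February 1503 Gregorian − 10 days → 28 January 1503 Julian.

January 28, 1503 CE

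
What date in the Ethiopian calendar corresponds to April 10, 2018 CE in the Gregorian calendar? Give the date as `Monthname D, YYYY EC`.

Julian Day Number of the source date = 2458219.
Converting JDN 2458219 to the Ethiopian calendar gives 2 Miyazya 2010 EC.

Miyazya 2, 2010 EC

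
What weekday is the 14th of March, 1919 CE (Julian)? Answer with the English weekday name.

In the Gregorian calendar this is 27 March 1919 (JDN 2422045).
2422045 ≡ 3 (mod 7); counting from Monday = 0 gives Thursday.

Thursday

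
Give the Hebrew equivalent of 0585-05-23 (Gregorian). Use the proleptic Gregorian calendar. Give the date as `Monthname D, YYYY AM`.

Sivan 16, 4345 AM

Julian Day Number of the source date = 1934870.
Converting JDN 1934870 to the Hebrew calendar gives 16 Sivan 4345 AM.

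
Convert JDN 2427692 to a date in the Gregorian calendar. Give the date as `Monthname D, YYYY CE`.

September 11, 1934 CE

Counting from JDN 2299161 = 15 Oct 1582 gives an offset of 128531 days.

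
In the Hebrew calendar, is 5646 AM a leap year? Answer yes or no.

yes

Hebrew year 5646 is year 3 of its 19-year Metonic cycle; leap years are at positions 3, 6, 8, 11, 14, 17, 19, so it is a leap year (13 months).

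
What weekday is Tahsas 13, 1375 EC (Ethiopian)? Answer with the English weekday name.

Equivalently 17 December 1382 Gregorian, JDN 2226176.
JDN 2226176 mod 7 = 1, and JDN 0 was a Monday, so this is a Tuesday.

Tuesday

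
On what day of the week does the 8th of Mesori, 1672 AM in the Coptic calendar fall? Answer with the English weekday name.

In the Gregorian calendar this is 14 August 1956 (JDN 2435700).
JDN 2435700 mod 7 = 1, and JDN 0 was a Monday, so this is a Tuesday.

Tuesday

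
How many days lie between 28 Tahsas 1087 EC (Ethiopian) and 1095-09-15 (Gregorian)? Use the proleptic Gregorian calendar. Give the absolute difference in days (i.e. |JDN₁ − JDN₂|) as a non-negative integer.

259

JDN of the first date = 2120999.
JDN of the second date = 2121258.
|2121258 − 2120999| = 259.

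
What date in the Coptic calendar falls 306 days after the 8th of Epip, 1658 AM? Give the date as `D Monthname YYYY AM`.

The starting date is JDN 2430556; 2430556 + 306 = 2430862.
JDN 2430862 corresponds to 9 Pashons 1659 AM.

9 Pashons 1659 AM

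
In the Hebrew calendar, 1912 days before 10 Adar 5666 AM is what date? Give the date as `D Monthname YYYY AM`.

19 Kislev 5661 AM

The starting date is JDN 2417277; 2417277 − 1912 = 2415365.
JDN 2415365 corresponds to 19 Kislev 5661 AM.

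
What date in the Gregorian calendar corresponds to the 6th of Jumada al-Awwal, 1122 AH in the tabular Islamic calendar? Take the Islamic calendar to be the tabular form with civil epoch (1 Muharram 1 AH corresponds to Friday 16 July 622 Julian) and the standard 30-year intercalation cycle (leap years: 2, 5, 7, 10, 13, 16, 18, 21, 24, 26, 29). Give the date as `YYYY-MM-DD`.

Both dates share Julian Day Number 2345808; in the Gregorian calendar that is 3 July 1710 CE.

1710-07-03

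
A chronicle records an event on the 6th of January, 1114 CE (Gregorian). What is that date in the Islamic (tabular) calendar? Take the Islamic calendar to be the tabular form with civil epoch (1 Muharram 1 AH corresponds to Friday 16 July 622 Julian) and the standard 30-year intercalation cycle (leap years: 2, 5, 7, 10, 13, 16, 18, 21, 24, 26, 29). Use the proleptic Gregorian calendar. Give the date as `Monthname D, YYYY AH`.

Rajab 19, 507 AH

Both dates share Julian Day Number 2127945; in the tabular Islamic calendar that is 19 Rajab 507 AH.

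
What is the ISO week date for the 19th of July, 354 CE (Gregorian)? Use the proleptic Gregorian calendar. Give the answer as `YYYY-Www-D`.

0354-W29-1

The weekday is Monday (ISO weekday 1).
That Monday belongs to ISO week 29 of ISO year 354.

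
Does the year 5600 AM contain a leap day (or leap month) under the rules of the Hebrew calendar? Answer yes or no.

yes

Hebrew year 5600 is year 14 of its 19-year Metonic cycle; leap years are at positions 3, 6, 8, 11, 14, 17, 19, so it is a leap year (13 months).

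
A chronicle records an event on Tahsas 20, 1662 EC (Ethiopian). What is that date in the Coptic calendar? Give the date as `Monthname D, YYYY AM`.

Both dates share Julian Day Number 2331010; in the Coptic calendar that is 20 Koiak 1386 AM.

Koiak 20, 1386 AM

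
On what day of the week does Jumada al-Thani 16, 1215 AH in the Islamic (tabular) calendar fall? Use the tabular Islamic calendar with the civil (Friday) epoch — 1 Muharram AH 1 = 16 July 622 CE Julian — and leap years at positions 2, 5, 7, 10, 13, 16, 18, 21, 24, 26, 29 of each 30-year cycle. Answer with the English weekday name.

In the Gregorian calendar this is 4 November 1800 (JDN 2378804).
Since JDN mod 7 = 1 (0 = Monday), the day is Tuesday.

Tuesday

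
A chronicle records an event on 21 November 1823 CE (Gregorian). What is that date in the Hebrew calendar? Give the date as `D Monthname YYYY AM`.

Both dates share Julian Day Number 2387221; in the Hebrew calendar that is 18 Kislev 5584 AM.

18 Kislev 5584 AM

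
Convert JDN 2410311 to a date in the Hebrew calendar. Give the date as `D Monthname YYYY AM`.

The Gregorian equivalent of JDN 2410311 is 8 February 1887.
In the Hebrew calendar that day is 14 Shevat 5647 AM.

14 Shevat 5647 AM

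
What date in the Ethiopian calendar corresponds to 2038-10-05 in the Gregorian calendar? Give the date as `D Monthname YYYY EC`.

25 Meskerem 2031 EC

Both dates share Julian Day Number 2465702; in the Ethiopian calendar that is 25 Meskerem 2031 EC.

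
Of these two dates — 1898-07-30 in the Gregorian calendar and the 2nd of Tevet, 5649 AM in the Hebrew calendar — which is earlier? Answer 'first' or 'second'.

Converting both to JDN: 2414501 vs 2410978; the smaller is the second.

second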